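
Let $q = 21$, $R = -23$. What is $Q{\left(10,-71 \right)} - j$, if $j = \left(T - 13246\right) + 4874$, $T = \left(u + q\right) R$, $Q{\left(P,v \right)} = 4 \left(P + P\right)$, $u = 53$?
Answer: $10154$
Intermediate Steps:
$Q{\left(P,v \right)} = 8 P$ ($Q{\left(P,v \right)} = 4 \cdot 2 P = 8 P$)
$T = -1702$ ($T = \left(53 + 21\right) \left(-23\right) = 74 \left(-23\right) = -1702$)
$j = -10074$ ($j = \left(-1702 - 13246\right) + 4874 = -14948 + 4874 = -10074$)
$Q{\left(10,-71 \right)} - j = 8 \cdot 10 - -10074 = 80 + 10074 = 10154$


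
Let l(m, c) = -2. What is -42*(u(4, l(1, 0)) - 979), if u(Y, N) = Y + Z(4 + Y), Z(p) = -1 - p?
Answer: 41328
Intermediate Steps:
u(Y, N) = -5 (u(Y, N) = Y + (-1 - (4 + Y)) = Y + (-1 + (-4 - Y)) = Y + (-5 - Y) = -5)
-42*(u(4, l(1, 0)) - 979) = -42*(-5 - 979) = -42*(-984) = 41328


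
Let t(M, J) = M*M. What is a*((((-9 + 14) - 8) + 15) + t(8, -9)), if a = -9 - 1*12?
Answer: -1596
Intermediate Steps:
t(M, J) = M²
a = -21 (a = -9 - 12 = -21)
a*((((-9 + 14) - 8) + 15) + t(8, -9)) = -21*((((-9 + 14) - 8) + 15) + 8²) = -21*(((5 - 8) + 15) + 64) = -21*((-3 + 15) + 64) = -21*(12 + 64) = -21*76 = -1596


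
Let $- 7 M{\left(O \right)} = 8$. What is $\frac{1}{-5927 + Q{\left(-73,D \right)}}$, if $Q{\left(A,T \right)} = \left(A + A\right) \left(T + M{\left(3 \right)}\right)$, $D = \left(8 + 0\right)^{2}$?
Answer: $- \frac{7}{105729} \approx -6.6207 \cdot 10^{-5}$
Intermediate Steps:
$M{\left(O \right)} = - \frac{8}{7}$ ($M{\left(O \right)} = \left(- \frac{1}{7}\right) 8 = - \frac{8}{7}$)
$D = 64$ ($D = 8^{2} = 64$)
$Q{\left(A,T \right)} = 2 A \left(- \frac{8}{7} + T\right)$ ($Q{\left(A,T \right)} = \left(A + A\right) \left(T - \frac{8}{7}\right) = 2 A \left(- \frac{8}{7} + T\right)$)
$\frac{1}{-5927 + Q{\left(-73,D \right)}} = \frac{1}{-5927 + \frac{2}{7} \left(-73\right) \left(-8 + 7 \cdot 64\right)} = \frac{1}{-5927 + \frac{2}{7} \left(-73\right) \left(-8 + 448\right)} = \frac{1}{-5927 + \frac{2}{7} \left(-73\right) 440} = \frac{1}{-5927 - \frac{64240}{7}} = \frac{1}{- \frac{105729}{7}} = - \frac{7}{105729}$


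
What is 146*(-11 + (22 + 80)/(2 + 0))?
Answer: 5840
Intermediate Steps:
146*(-11 + (22 + 80)/(2 + 0)) = 146*(-11 + 102/2) = 146*(-11 + 102*(1/2)) = 146*(-11 + 51) = 146*40 = 5840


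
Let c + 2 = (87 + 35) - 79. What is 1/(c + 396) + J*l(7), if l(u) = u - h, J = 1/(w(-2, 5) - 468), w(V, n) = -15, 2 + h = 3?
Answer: -31/3059 ≈ -0.010134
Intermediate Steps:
h = 1 (h = -2 + 3 = 1)
c = 41 (c = -2 + ((87 + 35) - 79) = -2 + (122 - 79) = -2 + 43 = 41)
J = -1/483 (J = 1/(-15 - 468) = 1/(-483) = -1/483 ≈ -0.0020704)
l(u) = -1 + u (l(u) = u - 1*1 = u - 1 = -1 + u)
1/(c + 396) + J*l(7) = 1/(41 + 396) - (-1 + 7)/483 = 1/437 - 1/483*6 = 1/437 - 2/161 = -31/3059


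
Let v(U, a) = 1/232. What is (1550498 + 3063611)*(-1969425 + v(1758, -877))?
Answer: -2108216850605291/232 ≈ -9.0871e+12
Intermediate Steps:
v(U, a) = 1/232
(1550498 + 3063611)*(-1969425 + v(1758, -877)) = (1550498 + 3063611)*(-1969425 + 1/232) = 4614109*(-456906599/232) = -2108216850605291/232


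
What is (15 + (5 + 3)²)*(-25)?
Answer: -1975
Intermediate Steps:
(15 + (5 + 3)²)*(-25) = (15 + 8²)*(-25) = (15 + 64)*(-25) = 79*(-25) = -1975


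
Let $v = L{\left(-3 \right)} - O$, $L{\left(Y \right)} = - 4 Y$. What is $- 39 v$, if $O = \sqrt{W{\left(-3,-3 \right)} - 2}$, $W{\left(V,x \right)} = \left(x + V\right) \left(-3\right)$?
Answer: $-312$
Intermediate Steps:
$W{\left(V,x \right)} = - 3 V - 3 x$ ($W{\left(V,x \right)} = \left(V + x\right) \left(-3\right) = - 3 V - 3 x$)
$O = 4$ ($O = \sqrt{\left(\left(-3\right) \left(-3\right) - -9\right) - 2} = \sqrt{\left(9 + 9\right) - 2} = \sqrt{18 - 2} = \sqrt{16} = 4$)
$v = 8$ ($v = \left(-4\right) \left(-3\right) - 4 = 12 - 4 = 8$)
$- 39 v = \left(-39\right) 8 = -312$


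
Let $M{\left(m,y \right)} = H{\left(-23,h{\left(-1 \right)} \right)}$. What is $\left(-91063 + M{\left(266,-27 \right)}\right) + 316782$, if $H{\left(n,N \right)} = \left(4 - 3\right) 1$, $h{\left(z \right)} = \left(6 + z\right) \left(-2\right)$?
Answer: $225720$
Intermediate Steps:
$h{\left(z \right)} = -12 - 2 z$
$H{\left(n,N \right)} = 1$ ($H{\left(n,N \right)} = 1 \cdot 1 = 1$)
$M{\left(m,y \right)} = 1$
$\left(-91063 + M{\left(266,-27 \right)}\right) + 316782 = \left(-91063 + 1\right) + 316782 = -91062 + 316782 = 225720$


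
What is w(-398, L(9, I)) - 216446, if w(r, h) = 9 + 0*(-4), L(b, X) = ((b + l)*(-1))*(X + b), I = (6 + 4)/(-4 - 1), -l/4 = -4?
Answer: -216437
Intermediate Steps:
l = 16 (l = -4*(-4) = 16)
I = -2 (I = 10/(-5) = 10*(-1/5) = -2)
L(b, X) = (-16 - b)*(X + b) (L(b, X) = ((b + 16)*(-1))*(X + b) = ((16 + b)*(-1))*(X + b) = (-16 - b)*(X + b))
w(r, h) = 9 (w(r, h) = 9 + 0 = 9)
w(-398, L(9, I)) - 216446 = 9 - 216446 = -216437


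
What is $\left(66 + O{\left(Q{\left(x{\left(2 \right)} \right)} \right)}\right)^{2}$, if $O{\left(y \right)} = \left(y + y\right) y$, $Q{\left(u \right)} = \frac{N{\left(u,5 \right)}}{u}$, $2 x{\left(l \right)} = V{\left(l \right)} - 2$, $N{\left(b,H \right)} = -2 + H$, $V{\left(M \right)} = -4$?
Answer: $4624$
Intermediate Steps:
$x{\left(l \right)} = -3$ ($x{\left(l \right)} = \frac{-4 - 2}{2} = \frac{1}{2} \left(-6\right) = -3$)
$Q{\left(u \right)} = \frac{3}{u}$ ($Q{\left(u \right)} = \frac{-2 + 5}{u} = \frac{3}{u}$)
$O{\left(y \right)} = 2 y^{2}$ ($O{\left(y \right)} = 2 y y = 2 y^{2}$)
$\left(66 + O{\left(Q{\left(x{\left(2 \right)} \right)} \right)}\right)^{2} = \left(66 + 2 \left(\frac{3}{-3}\right)^{2}\right)^{2} = \left(66 + 2 \left(3 \left(- \frac{1}{3}\right)\right)^{2}\right)^{2} = \left(66 + 2 \left(-1\right)^{2}\right)^{2} = \left(66 + 2 \cdot 1\right)^{2} = \left(66 + 2\right)^{2} = 68^{2} = 4624$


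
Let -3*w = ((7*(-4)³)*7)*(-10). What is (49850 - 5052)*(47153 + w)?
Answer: 4932215002/3 ≈ 1.6441e+9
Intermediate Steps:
w = -31360/3 (w = -(7*(-4)³)*7*(-10)/3 = -(7*(-64))*7*(-10)/3 = -(-448*7)*(-10)/3 = -(-3136)*(-10)/3 = -⅓*31360 = -31360/3 ≈ -10453.)
(49850 - 5052)*(47153 + w) = (49850 - 5052)*(47153 - 31360/3) = 44798*(110099/3) = 4932215002/3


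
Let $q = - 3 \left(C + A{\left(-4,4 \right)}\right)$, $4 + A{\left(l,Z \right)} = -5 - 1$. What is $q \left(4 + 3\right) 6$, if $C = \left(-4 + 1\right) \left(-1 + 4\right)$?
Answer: $2394$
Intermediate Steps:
$A{\left(l,Z \right)} = -10$ ($A{\left(l,Z \right)} = -4 - 6 = -10$)
$C = -9$ ($C = \left(-3\right) 3 = -9$)
$q = 57$ ($q = - 3 \left(-9 - 10\right) = \left(-3\right) \left(-19\right) = 57$)
$q \left(4 + 3\right) 6 = 57 \left(4 + 3\right) 6 = 57 \cdot 7 \cdot 6 = 57 \cdot 42 = 2394$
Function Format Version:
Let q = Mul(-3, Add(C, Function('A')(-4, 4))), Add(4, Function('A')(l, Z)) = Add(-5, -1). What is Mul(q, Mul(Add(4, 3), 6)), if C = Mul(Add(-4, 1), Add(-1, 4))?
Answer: 2394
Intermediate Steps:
Function('A')(l, Z) = -10 (Function('A')(l, Z) = Add(-4, Add(-5, -1)) = Add(-4, -6) = -10)
C = -9 (C = Mul(-3, 3) = -9)
q = 57 (q = Mul(-3, Add(-9, -10)) = Mul(-3, -19) = 57)
Mul(q, Mul(Add(4, 3), 6)) = Mul(57, Mul(Add(4, 3), 6)) = Mul(57, Mul(7, 6)) = Mul(57, 42) = 2394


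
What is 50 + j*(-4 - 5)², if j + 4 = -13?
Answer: -1327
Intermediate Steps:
j = -17 (j = -4 - 13 = -17)
50 + j*(-4 - 5)² = 50 - 17*(-4 - 5)² = 50 - 17*(-9)² = 50 - 17*81 = 50 - 1377 = -1327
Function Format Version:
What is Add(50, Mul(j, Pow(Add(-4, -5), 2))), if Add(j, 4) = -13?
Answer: -1327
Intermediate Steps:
j = -17 (j = Add(-4, -13) = -17)
Add(50, Mul(j, Pow(Add(-4, -5), 2))) = Add(50, Mul(-17, Pow(Add(-4, -5), 2))) = Add(50, Mul(-17, Pow(-9, 2))) = Add(50, Mul(-17, 81)) = Add(50, -1377) = -1327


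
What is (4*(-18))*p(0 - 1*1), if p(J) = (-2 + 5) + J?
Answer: -144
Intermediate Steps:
p(J) = 3 + J
(4*(-18))*p(0 - 1*1) = (4*(-18))*(3 + (0 - 1*1)) = -72*(3 + (0 - 1)) = -72*(3 - 1) = -72*2 = -144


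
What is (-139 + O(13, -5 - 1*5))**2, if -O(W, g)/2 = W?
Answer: 27225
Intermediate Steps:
O(W, g) = -2*W
(-139 + O(13, -5 - 1*5))**2 = (-139 - 2*13)**2 = (-139 - 26)**2 = (-165)**2 = 27225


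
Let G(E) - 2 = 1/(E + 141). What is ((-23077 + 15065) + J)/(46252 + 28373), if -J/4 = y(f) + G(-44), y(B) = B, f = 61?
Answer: -267204/2412875 ≈ -0.11074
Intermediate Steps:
G(E) = 2 + 1/(141 + E) (G(E) = 2 + 1/(E + 141) = 2 + 1/(141 + E))
J = -24448/97 (J = -4*(61 + (283 + 2*(-44))/(141 - 44)) = -4*(61 + (283 - 88)/97) = -4*(61 + (1/97)*195) = -4*(61 + 195/97) = -4*6112/97 = -24448/97 ≈ -252.04)
((-23077 + 15065) + J)/(46252 + 28373) = ((-23077 + 15065) - 24448/97)/(46252 + 28373) = (-8012 - 24448/97)/74625 = -801612/97*1/74625 = -267204/2412875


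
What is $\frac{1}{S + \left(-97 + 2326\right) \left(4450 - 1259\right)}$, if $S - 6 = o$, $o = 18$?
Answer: $\frac{1}{7112763} \approx 1.4059 \cdot 10^{-7}$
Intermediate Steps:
$S = 24$ ($S = 6 + 18 = 24$)
$\frac{1}{S + \left(-97 + 2326\right) \left(4450 - 1259\right)} = \frac{1}{24 + \left(-97 + 2326\right) \left(4450 - 1259\right)} = \frac{1}{24 + 2229 \cdot 3191} = \frac{1}{24 + 7112739} = \frac{1}{7112763}$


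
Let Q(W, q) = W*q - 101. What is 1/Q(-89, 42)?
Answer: -1/3839 ≈ -0.00026048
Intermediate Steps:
Q(W, q) = -101 + W*q
1/Q(-89, 42) = 1/(-101 - 89*42) = 1/(-101 - 3738) = 1/(-3839) = -1/3839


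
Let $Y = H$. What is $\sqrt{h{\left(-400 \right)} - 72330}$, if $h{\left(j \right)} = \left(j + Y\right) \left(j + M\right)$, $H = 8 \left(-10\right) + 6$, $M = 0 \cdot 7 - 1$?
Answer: $4 \sqrt{7359} \approx 343.14$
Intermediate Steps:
$M = -1$ ($M = 0 - 1 = -1$)
$H = -74$ ($H = -80 + 6 = -74$)
$Y = -74$
$h{\left(j \right)} = \left(-1 + j\right) \left(-74 + j\right)$ ($h{\left(j \right)} = \left(j - 74\right) \left(j - 1\right) = \left(-74 + j\right) \left(-1 + j\right) = \left(-1 + j\right) \left(-74 + j\right)$)
$\sqrt{h{\left(-400 \right)} - 72330} = \sqrt{\left(74 + \left(-400\right)^{2} - -30000\right) - 72330} = \sqrt{\left(74 + 160000 + 30000\right) - 72330} = \sqrt{190074 - 72330} = \sqrt{117744} = 4 \sqrt{7359}$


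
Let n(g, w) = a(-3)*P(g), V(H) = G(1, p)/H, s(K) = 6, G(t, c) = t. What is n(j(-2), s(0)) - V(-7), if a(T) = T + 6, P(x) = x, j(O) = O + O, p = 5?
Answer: -83/7 ≈ -11.857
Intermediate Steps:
j(O) = 2*O
a(T) = 6 + T
V(H) = 1/H
n(g, w) = 3*g (n(g, w) = (6 - 3)*g = 3*g)
n(j(-2), s(0)) - V(-7) = 3*(2*(-2)) - 1/(-7) = 3*(-4) - 1*(-⅐) = -12 + ⅐ = -83/7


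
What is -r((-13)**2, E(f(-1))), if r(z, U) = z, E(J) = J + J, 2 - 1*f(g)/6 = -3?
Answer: -169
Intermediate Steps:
f(g) = 30 (f(g) = 12 - 6*(-3) = 12 + 18 = 30)
E(J) = 2*J
-r((-13)**2, E(f(-1))) = -1*(-13)**2 = -1*169 = -169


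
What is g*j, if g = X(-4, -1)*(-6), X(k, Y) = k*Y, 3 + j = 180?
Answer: -4248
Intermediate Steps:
j = 177 (j = -3 + 180 = 177)
X(k, Y) = Y*k
g = -24 (g = -1*(-4)*(-6) = 4*(-6) = -24)
g*j = -24*177 = -4248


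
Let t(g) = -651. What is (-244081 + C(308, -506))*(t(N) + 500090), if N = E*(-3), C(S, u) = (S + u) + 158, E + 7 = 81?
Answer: -121923548119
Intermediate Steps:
E = 74 (E = -7 + 81 = 74)
C(S, u) = 158 + S + u
N = -222 (N = 74*(-3) = -222)
(-244081 + C(308, -506))*(t(N) + 500090) = (-244081 + (158 + 308 - 506))*(-651 + 500090) = (-244081 - 40)*499439 = -244121*499439 = -121923548119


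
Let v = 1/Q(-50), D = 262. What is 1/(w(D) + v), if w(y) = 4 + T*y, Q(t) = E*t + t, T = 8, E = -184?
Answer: 9150/19215001 ≈ 0.00047619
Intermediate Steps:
Q(t) = -183*t (Q(t) = -184*t + t = -183*t)
w(y) = 4 + 8*y
v = 1/9150 (v = 1/(-183*(-50)) = 1/9150 ≈ 0.00010929)
1/(w(D) + v) = 1/((4 + 8*262) + 1/9150) = 1/((4 + 2096) + 1/9150) = 1/(2100 + 1/9150) = 1/(19215001/9150) = 9150/19215001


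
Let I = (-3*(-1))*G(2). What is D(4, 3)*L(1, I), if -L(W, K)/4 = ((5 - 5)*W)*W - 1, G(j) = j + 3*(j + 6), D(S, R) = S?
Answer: 16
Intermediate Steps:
G(j) = 18 + 4*j (G(j) = j + 3*(6 + j) = j + (18 + 3*j) = 18 + 4*j)
I = 78 (I = (-3*(-1))*(18 + 4*2) = 3*(18 + 8) = 3*26 = 78)
L(W, K) = 4 (L(W, K) = -4*(((5 - 5)*W)*W - 1) = -4*((0*W)*W - 1) = -4*(0*W - 1) = -4*(0 - 1) = -4*(-1) = 4)
D(4, 3)*L(1, I) = 4*4 = 16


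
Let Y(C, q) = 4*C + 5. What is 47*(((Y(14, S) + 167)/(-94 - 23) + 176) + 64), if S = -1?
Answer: 436348/39 ≈ 11188.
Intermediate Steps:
Y(C, q) = 5 + 4*C
47*(((Y(14, S) + 167)/(-94 - 23) + 176) + 64) = 47*((((5 + 4*14) + 167)/(-94 - 23) + 176) + 64) = 47*((((5 + 56) + 167)/(-117) + 176) + 64) = 47*(((61 + 167)*(-1/117) + 176) + 64) = 47*((228*(-1/117) + 176) + 64) = 47*((-76/39 + 176) + 64) = 47*(6788/39 + 64) = 47*(9284/39) = 436348/39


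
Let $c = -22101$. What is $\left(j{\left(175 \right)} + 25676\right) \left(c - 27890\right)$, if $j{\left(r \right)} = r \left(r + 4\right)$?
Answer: $-2849536991$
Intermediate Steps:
$j{\left(r \right)} = r \left(4 + r\right)$
$\left(j{\left(175 \right)} + 25676\right) \left(c - 27890\right) = \left(175 \left(4 + 175\right) + 25676\right) \left(-22101 - 27890\right) = \left(175 \cdot 179 + 25676\right) \left(-49991\right) = \left(31325 + 25676\right) \left(-49991\right) = 57001 \left(-49991\right) = -2849536991$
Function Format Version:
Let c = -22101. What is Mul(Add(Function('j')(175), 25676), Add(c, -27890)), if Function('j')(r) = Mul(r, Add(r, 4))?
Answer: -2849536991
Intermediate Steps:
Function('j')(r) = Mul(r, Add(4, r))
Mul(Add(Function('j')(175), 25676), Add(c, -27890)) = Mul(Add(Mul(175, Add(4, 175)), 25676), Add(-22101, -27890)) = Mul(Add(Mul(175, 179), 25676), -49991) = Mul(Add(31325, 25676), -49991) = Mul(57001, -49991) = -2849536991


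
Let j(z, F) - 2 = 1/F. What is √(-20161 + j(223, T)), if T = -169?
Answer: 14*I*√17382/13 ≈ 141.98*I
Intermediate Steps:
j(z, F) = 2 + 1/F
√(-20161 + j(223, T)) = √(-20161 + (2 + 1/(-169))) = √(-20161 + (2 - 1/169)) = √(-20161 + 337/169) = √(-3406872/169) = 14*I*√17382/13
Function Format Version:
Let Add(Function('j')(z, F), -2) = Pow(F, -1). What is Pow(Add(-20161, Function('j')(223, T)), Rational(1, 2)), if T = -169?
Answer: Mul(Rational(14, 13), I, Pow(17382, Rational(1, 2))) ≈ Mul(141.98, I)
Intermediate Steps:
Function('j')(z, F) = Add(2, Pow(F, -1))
Pow(Add(-20161, Function('j')(223, T)), Rational(1, 2)) = Pow(Add(-20161, Add(2, Pow(-169, -1))), Rational(1, 2)) = Pow(Add(-20161, Add(2, Rational(-1, 169))), Rational(1, 2)) = Pow(Add(-20161, Rational(337, 169)), Rational(1, 2)) = Pow(Rational(-3406872, 169), Rational(1, 2)) = Mul(Rational(14, 13), I, Pow(17382, Rational(1, 2)))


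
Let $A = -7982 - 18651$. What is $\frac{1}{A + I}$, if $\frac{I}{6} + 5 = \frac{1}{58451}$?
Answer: $- \frac{58451}{1558479007} \approx -3.7505 \cdot 10^{-5}$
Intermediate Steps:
$I = - \frac{1753524}{58451}$ ($I = -30 + \frac{6}{58451} = - \frac{1753524}{58451} \approx -30.0$)
$A = -26633$ ($A = -7982 - 18651 = -26633$)
$\frac{1}{A + I} = \frac{1}{-26633 - \frac{1753524}{58451}} = \frac{1}{- \frac{1558479007}{58451}} = - \frac{58451}{1558479007}$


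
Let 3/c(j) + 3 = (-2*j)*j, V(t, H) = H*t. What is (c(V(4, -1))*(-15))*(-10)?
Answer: -90/7 ≈ -12.857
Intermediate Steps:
c(j) = 3/(-3 - 2*j²) (c(j) = 3/(-3 + (-2*j)*j) = 3/(-3 - 2*j²))
(c(V(4, -1))*(-15))*(-10) = (-3/(3 + 2*(-1*4)²)*(-15))*(-10) = (-3/(3 + 2*(-4)²)*(-15))*(-10) = (-3/(3 + 2*16)*(-15))*(-10) = (-3/(3 + 32)*(-15))*(-10) = (-3/35*(-15))*(-10) = (-3*1/35*(-15))*(-10) = -3/35*(-15)*(-10) = (9/7)*(-10) = -90/7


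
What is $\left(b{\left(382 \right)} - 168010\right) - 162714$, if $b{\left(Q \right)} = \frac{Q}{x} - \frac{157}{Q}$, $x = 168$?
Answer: $- \frac{5306105969}{16044} \approx -3.3072 \cdot 10^{5}$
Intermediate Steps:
$b{\left(Q \right)} = - \frac{157}{Q} + \frac{Q}{168}$ ($b{\left(Q \right)} = \frac{Q}{168} - \frac{157}{Q} = - \frac{157}{Q} + \frac{Q}{168}$)
$\left(b{\left(382 \right)} - 168010\right) - 162714 = \left(\left(- \frac{157}{382} + \frac{1}{168} \cdot 382\right) - 168010\right) - 162714 = \left(\left(\left(-157\right) \frac{1}{382} + \frac{191}{84}\right) - 168010\right) - 162714 = \left(\left(- \frac{157}{382} + \frac{191}{84}\right) - 168010\right) - 162714 = \left(\frac{29887}{16044} - 168010\right) - 162714 = - \frac{2695522553}{16044} - 162714 = - \frac{5306105969}{16044}$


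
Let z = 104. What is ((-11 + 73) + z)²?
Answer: 27556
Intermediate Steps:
((-11 + 73) + z)² = ((-11 + 73) + 104)² = (62 + 104)² = 166² = 27556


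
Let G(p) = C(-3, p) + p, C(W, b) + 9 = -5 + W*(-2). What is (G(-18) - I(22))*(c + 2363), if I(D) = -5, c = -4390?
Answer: 42567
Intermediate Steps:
C(W, b) = -14 - 2*W (C(W, b) = -9 + (-5 + W*(-2)) = -9 + (-5 - 2*W) = -14 - 2*W)
G(p) = -8 + p (G(p) = (-14 - 2*(-3)) + p = (-14 + 6) + p = -8 + p)
(G(-18) - I(22))*(c + 2363) = ((-8 - 18) - 1*(-5))*(-4390 + 2363) = (-26 + 5)*(-2027) = -21*(-2027) = 42567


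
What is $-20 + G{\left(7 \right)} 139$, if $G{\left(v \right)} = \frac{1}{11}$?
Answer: $- \frac{81}{11} \approx -7.3636$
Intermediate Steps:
$G{\left(v \right)} = \frac{1}{11}$
$-20 + G{\left(7 \right)} 139 = -20 + \frac{1}{11} \cdot 139 = -20 + \frac{139}{11} = - \frac{81}{11}$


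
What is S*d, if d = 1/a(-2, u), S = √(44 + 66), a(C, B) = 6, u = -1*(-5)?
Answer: √110/6 ≈ 1.7480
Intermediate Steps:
u = 5
S = √110 ≈ 10.488
d = ⅙ (d = 1/6 = ⅙ ≈ 0.16667)
S*d = √110*(⅙) = √110/6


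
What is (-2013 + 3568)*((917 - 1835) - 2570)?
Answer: -5423840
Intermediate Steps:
(-2013 + 3568)*((917 - 1835) - 2570) = 1555*(-918 - 2570) = 1555*(-3488) = -5423840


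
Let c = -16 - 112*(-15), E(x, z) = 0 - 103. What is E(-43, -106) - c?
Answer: -1767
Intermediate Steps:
E(x, z) = -103
c = 1664 (c = -16 + 1680 = 1664)
E(-43, -106) - c = -103 - 1*1664 = -103 - 1664 = -1767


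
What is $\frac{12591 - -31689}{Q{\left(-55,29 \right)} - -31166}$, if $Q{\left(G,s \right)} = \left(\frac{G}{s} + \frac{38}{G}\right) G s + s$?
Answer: $\frac{7380}{5887} \approx 1.2536$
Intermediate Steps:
$Q{\left(G,s \right)} = s + G s \left(\frac{38}{G} + \frac{G}{s}\right)$ ($Q{\left(G,s \right)} = \left(\frac{38}{G} + \frac{G}{s}\right) G s + s = G \left(\frac{38}{G} + \frac{G}{s}\right) s + s = G s \left(\frac{38}{G} + \frac{G}{s}\right) + s = s + G s \left(\frac{38}{G} + \frac{G}{s}\right)$)
$\frac{12591 - -31689}{Q{\left(-55,29 \right)} - -31166} = \frac{12591 - -31689}{\left(\left(-55\right)^{2} + 39 \cdot 29\right) - -31166} = \frac{12591 + 31689}{\left(3025 + 1131\right) + 31166} = \frac{44280}{4156 + 31166} = \frac{44280}{35322} = 44280 \cdot \frac{1}{35322} = \frac{7380}{5887}$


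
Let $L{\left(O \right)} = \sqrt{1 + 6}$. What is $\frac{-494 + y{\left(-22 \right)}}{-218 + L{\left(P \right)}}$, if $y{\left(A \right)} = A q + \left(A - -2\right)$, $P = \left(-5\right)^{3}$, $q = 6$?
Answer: $\frac{140828}{47517} + \frac{646 \sqrt{7}}{47517} \approx 2.9997$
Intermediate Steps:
$P = -125$
$y{\left(A \right)} = 2 + 7 A$ ($y{\left(A \right)} = A 6 + \left(A - -2\right) = 6 A + \left(A + 2\right) = 6 A + \left(2 + A\right) = 2 + 7 A$)
$L{\left(O \right)} = \sqrt{7}$
$\frac{-494 + y{\left(-22 \right)}}{-218 + L{\left(P \right)}} = \frac{-494 + \left(2 + 7 \left(-22\right)\right)}{-218 + \sqrt{7}} = \frac{-494 + \left(2 - 154\right)}{-218 + \sqrt{7}} = \frac{-494 - 152}{-218 + \sqrt{7}} = - \frac{646}{-218 + \sqrt{7}}$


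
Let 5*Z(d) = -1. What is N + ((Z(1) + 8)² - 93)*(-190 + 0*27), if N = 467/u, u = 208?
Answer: 6357151/1040 ≈ 6112.6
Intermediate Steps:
Z(d) = -⅕ (Z(d) = (⅕)*(-1) = -⅕)
N = 467/208 ≈ 2.2452
N + ((Z(1) + 8)² - 93)*(-190 + 0*27) = 467/208 + ((-⅕ + 8)² - 93)*(-190 + 0*27) = 467/208 + ((39/5)² - 93)*(-190 + 0) = 467/208 + (1521/25 - 93)*(-190) = 467/208 - 804/25*(-190) = 467/208 + 30552/5 = 6357151/1040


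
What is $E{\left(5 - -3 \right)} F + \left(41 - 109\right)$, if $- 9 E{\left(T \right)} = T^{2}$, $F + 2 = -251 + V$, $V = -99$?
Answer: $\frac{21916}{9} \approx 2435.1$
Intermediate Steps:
$F = -352$ ($F = -2 - 350 = -352$)
$E{\left(T \right)} = - \frac{T^{2}}{9}$
$E{\left(5 - -3 \right)} F + \left(41 - 109\right) = - \frac{\left(5 - -3\right)^{2}}{9} \left(-352\right) + \left(41 - 109\right) = - \frac{\left(5 + 3\right)^{2}}{9} \left(-352\right) + \left(41 - 109\right) = - \frac{8^{2}}{9} \left(-352\right) - 68 = \left(- \frac{1}{9}\right) 64 \left(-352\right) - 68 = \left(- \frac{64}{9}\right) \left(-352\right) - 68 = \frac{22528}{9} - 68 = \frac{21916}{9}$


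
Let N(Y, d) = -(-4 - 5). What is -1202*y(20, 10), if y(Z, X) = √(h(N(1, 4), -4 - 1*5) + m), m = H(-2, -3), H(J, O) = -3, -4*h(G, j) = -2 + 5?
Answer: -601*I*√15 ≈ -2327.7*I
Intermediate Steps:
N(Y, d) = 9 (N(Y, d) = -1*(-9) = 9)
h(G, j) = -¾ (h(G, j) = -(-2 + 5)/4 = -¼*3 = -¾)
m = -3
y(Z, X) = I*√15/2 (y(Z, X) = √(-¾ - 3) = √(-15/4) = I*√15/2)
-1202*y(20, 10) = -601*I*√15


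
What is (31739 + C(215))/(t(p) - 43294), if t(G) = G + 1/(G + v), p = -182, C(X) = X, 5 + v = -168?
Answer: -11343670/15433981 ≈ -0.73498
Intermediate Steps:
v = -173 (v = -5 - 168 = -173)
t(G) = G + 1/(-173 + G) (t(G) = G + 1/(G - 173) = G + 1/(-173 + G))
(31739 + C(215))/(t(p) - 43294) = (31739 + 215)/((1 + (-182)² - 173*(-182))/(-173 - 182) - 43294) = 31954/((1 + 33124 + 31486)/(-355) - 43294) = 31954/(-1/355*64611 - 43294) = 31954/(-64611/355 - 43294) = 31954/(-15433981/355) = 31954*(-355/15433981) = -11343670/15433981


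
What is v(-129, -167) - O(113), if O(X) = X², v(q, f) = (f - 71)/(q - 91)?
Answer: -1404471/110 ≈ -12768.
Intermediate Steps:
v(q, f) = (-71 + f)/(-91 + q)
v(-129, -167) - O(113) = (-71 - 167)/(-91 - 129) - 1*113² = -238/(-220) - 1*12769 = -1/220*(-238) - 12769 = 119/110 - 12769 = -1404471/110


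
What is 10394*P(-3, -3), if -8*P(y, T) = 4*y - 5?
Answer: 88349/4 ≈ 22087.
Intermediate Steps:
P(y, T) = 5/8 - y/2 (P(y, T) = -(4*y - 5)/8 = -(-5 + 4*y)/8 = 5/8 - y/2)
10394*P(-3, -3) = 10394*(5/8 - 1/2*(-3)) = 10394*(5/8 + 3/2) = 10394*(17/8) = 88349/4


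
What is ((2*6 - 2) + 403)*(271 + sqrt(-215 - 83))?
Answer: 111923 + 413*I*sqrt(298) ≈ 1.1192e+5 + 7129.5*I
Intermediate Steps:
((2*6 - 2) + 403)*(271 + sqrt(-215 - 83)) = ((12 - 2) + 403)*(271 + sqrt(-298)) = (10 + 403)*(271 + I*sqrt(298)) = 413*(271 + I*sqrt(298)) = 111923 + 413*I*sqrt(298)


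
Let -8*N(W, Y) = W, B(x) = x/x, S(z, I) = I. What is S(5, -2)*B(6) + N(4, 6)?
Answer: -5/2 ≈ -2.5000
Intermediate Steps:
B(x) = 1
N(W, Y) = -W/8
S(5, -2)*B(6) + N(4, 6) = -2*1 - 1/8*4 = -2 - 1/2 = -5/2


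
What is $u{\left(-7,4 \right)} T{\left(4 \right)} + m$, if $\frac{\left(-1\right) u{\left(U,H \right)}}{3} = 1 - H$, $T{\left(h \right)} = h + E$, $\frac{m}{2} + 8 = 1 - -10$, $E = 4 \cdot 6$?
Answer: $258$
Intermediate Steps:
$E = 24$
$m = 6$ ($m = -16 + 2 \left(1 - -10\right) = -16 + 2 \left(1 + 10\right) = -16 + 2 \cdot 11 = -16 + 22 = 6$)
$T{\left(h \right)} = 24 + h$ ($T{\left(h \right)} = h + 24 = 24 + h$)
$u{\left(U,H \right)} = -3 + 3 H$ ($u{\left(U,H \right)} = - 3 \left(1 - H\right) = -3 + 3 H$)
$u{\left(-7,4 \right)} T{\left(4 \right)} + m = \left(-3 + 3 \cdot 4\right) \left(24 + 4\right) + 6 = \left(-3 + 12\right) 28 + 6 = 9 \cdot 28 + 6 = 252 + 6 = 258$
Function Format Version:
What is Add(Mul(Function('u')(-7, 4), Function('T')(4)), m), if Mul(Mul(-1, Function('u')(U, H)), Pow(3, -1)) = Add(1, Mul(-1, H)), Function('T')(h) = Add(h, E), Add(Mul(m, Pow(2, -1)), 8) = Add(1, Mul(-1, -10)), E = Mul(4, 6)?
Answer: 258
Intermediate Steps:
E = 24
m = 6 (m = Add(-16, Mul(2, Add(1, Mul(-1, -10)))) = Add(-16, Mul(2, Add(1, 10))) = Add(-16, Mul(2, 11)) = Add(-16, 22) = 6)
Function('T')(h) = Add(24, h) (Function('T')(h) = Add(h, 24) = Add(24, h))
Function('u')(U, H) = Add(-3, Mul(3, H)) (Function('u')(U, H) = Mul(-3, Add(1, Mul(-1, H))) = Add(-3, Mul(3, H)))
Add(Mul(Function('u')(-7, 4), Function('T')(4)), m) = Add(Mul(Add(-3, Mul(3, 4)), Add(24, 4)), 6) = Add(Mul(Add(-3, 12), 28), 6) = Add(Mul(9, 28), 6) = Add(252, 6) = 258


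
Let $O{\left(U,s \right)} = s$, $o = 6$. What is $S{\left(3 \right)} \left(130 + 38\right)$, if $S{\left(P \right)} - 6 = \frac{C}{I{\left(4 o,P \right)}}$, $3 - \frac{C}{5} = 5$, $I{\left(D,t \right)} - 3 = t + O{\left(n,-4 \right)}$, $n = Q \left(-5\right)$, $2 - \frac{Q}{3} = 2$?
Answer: $168$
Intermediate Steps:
$Q = 0$ ($Q = 6 - 6 = 0$)
$n = 0$ ($n = 0 \left(-5\right) = 0$)
$I{\left(D,t \right)} = -1 + t$ ($I{\left(D,t \right)} = 3 + \left(t - 4\right) = 3 + \left(-4 + t\right) = -1 + t$)
$C = -10$ ($C = 15 - 25 = -10$)
$S{\left(P \right)} = 6 - \frac{10}{-1 + P}$
$S{\left(3 \right)} \left(130 + 38\right) = \frac{2 \left(-8 + 3 \cdot 3\right)}{-1 + 3} \left(130 + 38\right) = \frac{2 \left(-8 + 9\right)}{2} \cdot 168 = 2 \cdot \frac{1}{2} \cdot 1 \cdot 168 = 1 \cdot 168 = 168$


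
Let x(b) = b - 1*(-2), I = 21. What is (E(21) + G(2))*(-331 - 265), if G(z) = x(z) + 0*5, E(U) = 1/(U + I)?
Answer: -50362/21 ≈ -2398.2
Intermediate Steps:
E(U) = 1/(21 + U) (E(U) = 1/(U + 21) = 1/(21 + U))
x(b) = 2 + b (x(b) = b + 2 = 2 + b)
G(z) = 2 + z (G(z) = (2 + z) + 0*5 = (2 + z) + 0 = 2 + z)
(E(21) + G(2))*(-331 - 265) = (1/(21 + 21) + (2 + 2))*(-331 - 265) = (1/42 + 4)*(-596) = (169/42)*(-596) = -50362/21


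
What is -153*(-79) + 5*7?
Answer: 12122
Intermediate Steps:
-153*(-79) + 5*7 = 12087 + 35 = 12122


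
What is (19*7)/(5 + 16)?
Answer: 19/3 ≈ 6.3333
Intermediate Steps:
(19*7)/(5 + 16) = 133/21 = 133*(1/21) = 19/3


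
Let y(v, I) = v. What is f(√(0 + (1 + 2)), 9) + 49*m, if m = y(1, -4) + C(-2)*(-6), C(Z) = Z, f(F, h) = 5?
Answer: 642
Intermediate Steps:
m = 13 (m = 1 - 2*(-6) = 1 + 12 = 13)
f(√(0 + (1 + 2)), 9) + 49*m = 5 + 49*13 = 5 + 637 = 642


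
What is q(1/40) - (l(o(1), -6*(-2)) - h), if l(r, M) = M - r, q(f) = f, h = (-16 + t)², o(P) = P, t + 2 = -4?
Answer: 18921/40 ≈ 473.02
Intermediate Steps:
t = -6 (t = -2 - 4 = -6)
h = 484 (h = (-16 - 6)² = (-22)² = 484)
q(1/40) - (l(o(1), -6*(-2)) - h) = 1/40 - ((-6*(-2) - 1*1) - 1*484) = 1/40 - ((12 - 1) - 484) = 1/40 - (11 - 484) = 1/40 - 1*(-473) = 1/40 + 473 = 18921/40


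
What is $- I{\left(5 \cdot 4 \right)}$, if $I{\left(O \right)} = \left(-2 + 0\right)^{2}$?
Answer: $-4$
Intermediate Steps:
$I{\left(O \right)} = 4$ ($I{\left(O \right)} = \left(-2\right)^{2} = 4$)
$- I{\left(5 \cdot 4 \right)} = \left(-1\right) 4 = -4$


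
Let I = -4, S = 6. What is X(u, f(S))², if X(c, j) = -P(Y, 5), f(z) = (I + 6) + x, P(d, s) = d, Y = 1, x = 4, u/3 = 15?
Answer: 1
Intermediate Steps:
u = 45 (u = 3*15 = 45)
f(z) = 6 (f(z) = (-4 + 6) + 4 = 2 + 4 = 6)
X(c, j) = -1 (X(c, j) = -1*1 = -1)
X(u, f(S))² = (-1)² = 1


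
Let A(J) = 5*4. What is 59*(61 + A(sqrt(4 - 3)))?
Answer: 4779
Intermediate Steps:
A(J) = 20
59*(61 + A(sqrt(4 - 3))) = 59*(61 + 20) = 59*81 = 4779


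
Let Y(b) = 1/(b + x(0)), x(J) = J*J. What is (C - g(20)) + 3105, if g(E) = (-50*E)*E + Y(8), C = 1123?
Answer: 193823/8 ≈ 24228.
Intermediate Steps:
x(J) = J²
Y(b) = 1/b (Y(b) = 1/(b + 0²) = 1/(b + 0) = 1/b)
g(E) = ⅛ - 50*E² (g(E) = (-50*E)*E + 1/8 = -50*E² + ⅛ = ⅛ - 50*E²)
(C - g(20)) + 3105 = (1123 - (⅛ - 50*20²)) + 3105 = (1123 - (⅛ - 50*400)) + 3105 = (1123 - (⅛ - 20000)) + 3105 = (1123 - 1*(-159999/8)) + 3105 = (1123 + 159999/8) + 3105 = 168983/8 + 3105 = 193823/8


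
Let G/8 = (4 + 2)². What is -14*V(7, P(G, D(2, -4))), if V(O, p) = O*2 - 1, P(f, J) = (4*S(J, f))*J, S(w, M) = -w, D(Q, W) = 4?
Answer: -182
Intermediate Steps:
G = 288 (G = 8*(4 + 2)² = 8*6² = 8*36 = 288)
P(f, J) = -4*J² (P(f, J) = (4*(-J))*J = (-4*J)*J = -4*J²)
V(O, p) = -1 + 2*O (V(O, p) = 2*O - 1 = -1 + 2*O)
-14*V(7, P(G, D(2, -4))) = -14*(-1 + 2*7) = -14*(-1 + 14) = -14*13 = -182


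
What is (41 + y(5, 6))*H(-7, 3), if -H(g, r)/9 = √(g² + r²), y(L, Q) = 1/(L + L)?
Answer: -3699*√58/10 ≈ -2817.1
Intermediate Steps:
y(L, Q) = 1/(2*L)
H(g, r) = -9*√(g² + r²)
(41 + y(5, 6))*H(-7, 3) = (41 + (½)/5)*(-9*√((-7)² + 3²)) = (41 + (½)*(⅕))*(-9*√(49 + 9)) = (41 + ⅒)*(-9*√58) = 411*(-9*√58)/10 = -3699*√58/10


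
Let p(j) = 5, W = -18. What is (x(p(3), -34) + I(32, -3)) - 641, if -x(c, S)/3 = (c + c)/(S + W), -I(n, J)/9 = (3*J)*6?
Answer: -4015/26 ≈ -154.42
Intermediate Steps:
I(n, J) = -162*J (I(n, J) = -9*3*J*6 = -162*J)
x(c, S) = -6*c/(-18 + S) (x(c, S) = -3*(c + c)/(S - 18) = -3*2*c/(-18 + S) = -6*c/(-18 + S))
(x(p(3), -34) + I(32, -3)) - 641 = (-6*5/(-18 - 34) - 162*(-3)) - 641 = (-6*5/(-52) + 486) - 641 = (-6*5*(-1/52) + 486) - 641 = (15/26 + 486) - 641 = 12651/26 - 641 = -4015/26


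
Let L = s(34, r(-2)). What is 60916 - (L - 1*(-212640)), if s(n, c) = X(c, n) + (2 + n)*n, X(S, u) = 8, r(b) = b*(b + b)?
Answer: -152956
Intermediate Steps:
r(b) = 2*b² (r(b) = b*(2*b) = 2*b²)
s(n, c) = 8 + n*(2 + n) (s(n, c) = 8 + (2 + n)*n = 8 + n*(2 + n))
L = 1232 (L = 8 + 34² + 2*34 = 8 + 1156 + 68 = 1232)
60916 - (L - 1*(-212640)) = 60916 - (1232 - 1*(-212640)) = 60916 - (1232 + 212640) = 60916 - 1*213872 = 60916 - 213872 = -152956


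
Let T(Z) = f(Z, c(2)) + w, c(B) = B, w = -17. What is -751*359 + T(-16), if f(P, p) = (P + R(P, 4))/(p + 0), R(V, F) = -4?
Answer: -269636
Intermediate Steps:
f(P, p) = (-4 + P)/p (f(P, p) = (P - 4)/(p + 0) = (-4 + P)/p)
T(Z) = -19 + Z/2 (T(Z) = (-4 + Z)/2 - 17 = (-2 + Z/2) - 17 = -19 + Z/2)
-751*359 + T(-16) = -751*359 + (-19 + (½)*(-16)) = -269609 + (-19 - 8) = -269609 - 27 = -269636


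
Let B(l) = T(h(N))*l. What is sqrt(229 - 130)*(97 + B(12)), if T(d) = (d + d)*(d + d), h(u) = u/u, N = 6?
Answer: 435*sqrt(11) ≈ 1442.7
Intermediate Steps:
h(u) = 1
T(d) = 4*d**2 (T(d) = (2*d)*(2*d) = 4*d**2)
B(l) = 4*l (B(l) = (4*1**2)*l = (4*1)*l = 4*l)
sqrt(229 - 130)*(97 + B(12)) = sqrt(229 - 130)*(97 + 4*12) = sqrt(99)*(97 + 48) = (3*sqrt(11))*145 = 435*sqrt(11)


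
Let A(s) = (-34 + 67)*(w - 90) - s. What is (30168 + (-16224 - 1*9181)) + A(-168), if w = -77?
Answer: -580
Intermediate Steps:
A(s) = -5511 - s (A(s) = (-34 + 67)*(-77 - 90) - s = 33*(-167) - s = -5511 - s)
(30168 + (-16224 - 1*9181)) + A(-168) = (30168 + (-16224 - 1*9181)) + (-5511 - 1*(-168)) = (30168 + (-16224 - 9181)) + (-5511 + 168) = (30168 - 25405) - 5343 = 4763 - 5343 = -580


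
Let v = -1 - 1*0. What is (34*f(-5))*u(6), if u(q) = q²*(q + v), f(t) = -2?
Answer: -12240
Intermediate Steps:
v = -1 (v = -1 + 0 = -1)
u(q) = q²*(-1 + q) (u(q) = q²*(q - 1) = q²*(-1 + q))
(34*f(-5))*u(6) = (34*(-2))*(6²*(-1 + 6)) = -2448*5 = -68*180 = -12240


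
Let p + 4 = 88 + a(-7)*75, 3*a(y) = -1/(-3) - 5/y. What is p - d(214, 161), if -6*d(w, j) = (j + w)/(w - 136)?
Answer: 40401/364 ≈ 110.99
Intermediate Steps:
a(y) = ⅑ - 5/(3*y) (a(y) = (-1/(-3) - 5/y)/3 = (-1*(-⅓) - 5/y)/3 = (⅓ - 5/y)/3 = ⅑ - 5/(3*y))
d(w, j) = -(j + w)/(6*(-136 + w)) (d(w, j) = -(j + w)/(6*(w - 136)) = -(j + w)/(6*(-136 + w)))
p = 2314/21 (p = -4 + (88 + ((⅑)*(-15 - 7)/(-7))*75) = -4 + (88 + ((⅑)*(-⅐)*(-22))*75) = -4 + (88 + (22/63)*75) = -4 + (88 + 550/21) = -4 + 2398/21 = 2314/21 ≈ 110.19)
p - d(214, 161) = 2314/21 - (-1*161 - 1*214)/(6*(-136 + 214)) = 2314/21 - (-161 - 214)/(6*78) = 2314/21 - (-375)/(6*78) = 2314/21 - 1*(-125/156) = 2314/21 + 125/156 = 40401/364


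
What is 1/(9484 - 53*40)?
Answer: 1/7364 ≈ 0.00013580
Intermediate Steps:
1/(9484 - 53*40) = 1/(9484 - 2120) = 1/7364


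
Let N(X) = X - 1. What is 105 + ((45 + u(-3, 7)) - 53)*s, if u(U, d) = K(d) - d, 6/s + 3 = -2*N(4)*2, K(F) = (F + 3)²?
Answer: 71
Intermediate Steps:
K(F) = (3 + F)²
N(X) = -1 + X
s = -⅖ (s = 6/(-3 - 2*(-1 + 4)*2) = 6/(-3 - 2*3*2) = 6/(-3 - 6*2) = 6/(-3 - 12) = 6/(-15) = 6*(-1/15) = -⅖ ≈ -0.40000)
u(U, d) = (3 + d)² - d
105 + ((45 + u(-3, 7)) - 53)*s = 105 + ((45 + ((3 + 7)² - 1*7)) - 53)*(-⅖) = 105 + ((45 + (10² - 7)) - 53)*(-⅖) = 105 + ((45 + (100 - 7)) - 53)*(-⅖) = 105 + ((45 + 93) - 53)*(-⅖) = 105 + (138 - 53)*(-⅖) = 105 + 85*(-⅖) = 105 - 34 = 71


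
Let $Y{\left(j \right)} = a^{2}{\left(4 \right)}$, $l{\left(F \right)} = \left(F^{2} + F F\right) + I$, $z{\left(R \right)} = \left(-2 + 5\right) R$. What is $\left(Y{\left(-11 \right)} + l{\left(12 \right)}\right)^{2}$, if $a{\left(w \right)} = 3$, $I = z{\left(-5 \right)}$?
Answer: $79524$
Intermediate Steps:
$z{\left(R \right)} = 3 R$
$I = -15$ ($I = 3 \left(-5\right) = -15$)
$l{\left(F \right)} = -15 + 2 F^{2}$ ($l{\left(F \right)} = \left(F^{2} + F F\right) - 15 = \left(F^{2} + F^{2}\right) - 15 = 2 F^{2} - 15 = -15 + 2 F^{2}$)
$Y{\left(j \right)} = 9$ ($Y{\left(j \right)} = 3^{2} = 9$)
$\left(Y{\left(-11 \right)} + l{\left(12 \right)}\right)^{2} = \left(9 - \left(15 - 2 \cdot 12^{2}\right)\right)^{2} = \left(9 + \left(-15 + 2 \cdot 144\right)\right)^{2} = \left(9 + \left(-15 + 288\right)\right)^{2} = \left(9 + 273\right)^{2} = 282^{2} = 79524$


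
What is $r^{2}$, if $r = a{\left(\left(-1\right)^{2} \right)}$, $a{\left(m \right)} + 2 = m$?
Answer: $1$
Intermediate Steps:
$a{\left(m \right)} = -2 + m$
$r = -1$ ($r = -2 + \left(-1\right)^{2} = -2 + 1 = -1$)
$r^{2} = \left(-1\right)^{2} = 1$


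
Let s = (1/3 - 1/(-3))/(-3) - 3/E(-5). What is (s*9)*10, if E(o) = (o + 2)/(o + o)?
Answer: -920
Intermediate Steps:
E(o) = (2 + o)/(2*o) (E(o) = (2 + o)/((2*o)) = (2 + o)*(1/(2*o)) = (2 + o)/(2*o))
s = -92/9 (s = (1/3 - 1/(-3))/(-3) - 3*(-10/(2 - 5)) = (1*(⅓) - 1*(-⅓))*(-⅓) - 3/((½)*(-⅕)*(-3)) = (⅓ + ⅓)*(-⅓) - 3/3/10 = (⅔)*(-⅓) - 3*10/3 = -2/9 - 10 = -92/9 ≈ -10.222)
(s*9)*10 = -92/9*9*10 = -92*10 = -920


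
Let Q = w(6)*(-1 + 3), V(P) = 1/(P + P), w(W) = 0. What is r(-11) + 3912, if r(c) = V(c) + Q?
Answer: 86063/22 ≈ 3912.0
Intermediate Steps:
V(P) = 1/(2*P)
Q = 0 (Q = 0*(-1 + 3) = 0*2 = 0)
r(c) = 1/(2*c) (r(c) = 1/(2*c) + 0 = 1/(2*c))
r(-11) + 3912 = (½)/(-11) + 3912 = (½)*(-1/11) + 3912 = -1/22 + 3912 = 86063/22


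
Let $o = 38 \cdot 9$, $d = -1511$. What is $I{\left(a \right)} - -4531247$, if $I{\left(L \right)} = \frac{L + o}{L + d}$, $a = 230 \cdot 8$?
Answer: $\frac{1490782445}{329} \approx 4.5313 \cdot 10^{6}$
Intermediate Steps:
$a = 1840$
$o = 342$
$I{\left(L \right)} = \frac{342 + L}{-1511 + L}$ ($I{\left(L \right)} = \frac{L + 342}{L - 1511} = \frac{342 + L}{-1511 + L}$)
$I{\left(a \right)} - -4531247 = \frac{342 + 1840}{-1511 + 1840} - -4531247 = \frac{1}{329} \cdot 2182 + 4531247 = \frac{2182}{329} + 4531247 = \frac{1490782445}{329}$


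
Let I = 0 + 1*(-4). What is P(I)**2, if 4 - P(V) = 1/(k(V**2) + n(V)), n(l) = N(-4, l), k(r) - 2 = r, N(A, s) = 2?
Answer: 6241/400 ≈ 15.602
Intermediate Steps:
k(r) = 2 + r
I = -4 (I = 0 - 4 = -4)
n(l) = 2
P(V) = 4 - 1/(4 + V**2) (P(V) = 4 - 1/((2 + V**2) + 2) = 4 - 1/(4 + V**2))
P(I)**2 = ((15 + 4*(-4)**2)/(4 + (-4)**2))**2 = ((15 + 4*16)/(4 + 16))**2 = ((15 + 64)/20)**2 = ((1/20)*79)**2 = (79/20)**2 = 6241/400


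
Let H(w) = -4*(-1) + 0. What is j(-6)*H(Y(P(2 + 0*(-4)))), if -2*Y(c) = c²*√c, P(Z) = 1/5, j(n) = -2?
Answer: -8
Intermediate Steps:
P(Z) = ⅕
Y(c) = -c^(5/2)/2 (Y(c) = -c²*√c/2 = -c^(5/2)/2)
H(w) = 4 (H(w) = 4 + 0 = 4)
j(-6)*H(Y(P(2 + 0*(-4)))) = -2*4 = -8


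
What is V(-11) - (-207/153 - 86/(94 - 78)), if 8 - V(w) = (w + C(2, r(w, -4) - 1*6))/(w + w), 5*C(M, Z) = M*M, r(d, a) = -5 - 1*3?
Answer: 106697/7480 ≈ 14.264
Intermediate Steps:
r(d, a) = -8 (r(d, a) = -5 - 3 = -8)
C(M, Z) = M²/5 (C(M, Z) = (M*M)/5 = M²/5)
V(w) = 8 - (⅘ + w)/(2*w) (V(w) = 8 - (w + (⅕)*2²)/(w + w) = 8 - (w + (⅕)*4)/(2*w) = 8 - (w + ⅘)*1/(2*w) = 8 - (⅘ + w)*1/(2*w) = 8 - (⅘ + w)/(2*w))
V(-11) - (-207/153 - 86/(94 - 78)) = (⅒)*(-4 + 75*(-11))/(-11) - (-207/153 - 86/(94 - 78)) = (⅒)*(-1/11)*(-4 - 825) - (-207*1/153 - 86/16) = (⅒)*(-1/11)*(-829) - (-23/17 - 86*1/16) = 829/110 - (-23/17 - 43/8) = 829/110 - 1*(-915/136) = 829/110 + 915/136 = 106697/7480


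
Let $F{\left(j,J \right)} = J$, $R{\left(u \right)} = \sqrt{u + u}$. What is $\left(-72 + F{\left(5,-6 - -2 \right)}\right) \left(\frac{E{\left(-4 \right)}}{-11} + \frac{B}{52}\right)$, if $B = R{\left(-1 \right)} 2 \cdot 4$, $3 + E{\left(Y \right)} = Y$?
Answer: $- \frac{532}{11} - \frac{152 i \sqrt{2}}{13} \approx -48.364 - 16.535 i$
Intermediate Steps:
$R{\left(u \right)} = \sqrt{2} \sqrt{u}$ ($R{\left(u \right)} = \sqrt{2 u} = \sqrt{2} \sqrt{u}$)
$E{\left(Y \right)} = -3 + Y$
$B = 8 i \sqrt{2}$ ($B = \sqrt{2} \sqrt{-1} \cdot 2 \cdot 4 = \sqrt{2} i 2 \cdot 4 = i \sqrt{2} \cdot 2 \cdot 4 = 2 i \sqrt{2} \cdot 4 = 8 i \sqrt{2} \approx 11.314 i$)
$\left(-72 + F{\left(5,-6 - -2 \right)}\right) \left(\frac{E{\left(-4 \right)}}{-11} + \frac{B}{52}\right) = \left(-72 - 4\right) \left(\frac{-3 - 4}{-11} + \frac{8 i \sqrt{2}}{52}\right) = \left(-72 + \left(-6 + 2\right)\right) \left(\left(-7\right) \left(- \frac{1}{11}\right) + 8 i \sqrt{2} \cdot \frac{1}{52}\right) = \left(-72 - 4\right) \left(\frac{7}{11} + \frac{2 i \sqrt{2}}{13}\right) = - 76 \left(\frac{7}{11} + \frac{2 i \sqrt{2}}{13}\right) = - \frac{532}{11} - \frac{152 i \sqrt{2}}{13}$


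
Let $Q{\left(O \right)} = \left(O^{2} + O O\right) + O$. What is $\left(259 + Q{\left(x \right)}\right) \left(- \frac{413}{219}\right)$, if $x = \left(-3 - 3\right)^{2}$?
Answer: $- \frac{1192331}{219} \approx -5444.4$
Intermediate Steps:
$x = 36$ ($x = \left(-6\right)^{2} = 36$)
$Q{\left(O \right)} = O + 2 O^{2}$ ($Q{\left(O \right)} = \left(O^{2} + O^{2}\right) + O = 2 O^{2} + O = O + 2 O^{2}$)
$\left(259 + Q{\left(x \right)}\right) \left(- \frac{413}{219}\right) = \left(259 + 36 \left(1 + 2 \cdot 36\right)\right) \left(- \frac{413}{219}\right) = \left(259 + 36 \left(1 + 72\right)\right) \left(\left(-413\right) \frac{1}{219}\right) = \left(259 + 36 \cdot 73\right) \left(- \frac{413}{219}\right) = \left(259 + 2628\right) \left(- \frac{413}{219}\right) = 2887 \left(- \frac{413}{219}\right) = - \frac{1192331}{219}$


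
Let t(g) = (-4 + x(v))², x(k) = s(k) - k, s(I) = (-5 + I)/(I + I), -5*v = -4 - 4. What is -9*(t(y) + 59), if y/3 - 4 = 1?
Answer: -5955201/6400 ≈ -930.50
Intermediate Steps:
y = 15 (y = 12 + 3*1 = 12 + 3 = 15)
v = 8/5 (v = -(-4 - 4)/5 = -⅕*(-8) = 8/5 ≈ 1.6000)
s(I) = (-5 + I)/(2*I) (s(I) = (-5 + I)/((2*I)) = (-5 + I)*(1/(2*I)) = (-5 + I)/(2*I))
x(k) = -k + (-5 + k)/(2*k) (x(k) = (-5 + k)/(2*k) - k = -k + (-5 + k)/(2*k))
t(g) = 284089/6400 (t(g) = (-4 + (½ - 1*8/5 - 5/(2*8/5)))² = (-4 + (½ - 8/5 - 5/2*5/8))² = (-4 + (½ - 8/5 - 25/16))² = (-4 - 213/80)² = (-533/80)² = 284089/6400)
-9*(t(y) + 59) = -9*(284089/6400 + 59) = -9*661689/6400 = -5955201/6400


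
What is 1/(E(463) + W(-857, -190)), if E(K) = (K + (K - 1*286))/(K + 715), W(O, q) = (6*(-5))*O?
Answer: 589/15143510 ≈ 3.8895e-5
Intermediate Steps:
W(O, q) = -30*O
E(K) = (-286 + 2*K)/(715 + K) (E(K) = (K + (K - 286))/(715 + K) = (K + (-286 + K))/(715 + K) = (-286 + 2*K)/(715 + K))
1/(E(463) + W(-857, -190)) = 1/(2*(-143 + 463)/(715 + 463) - 30*(-857)) = 1/(2*320/1178 + 25710) = 1/(2*(1/1178)*320 + 25710) = 1/(320/589 + 25710) = 1/(15143510/589) = 589/15143510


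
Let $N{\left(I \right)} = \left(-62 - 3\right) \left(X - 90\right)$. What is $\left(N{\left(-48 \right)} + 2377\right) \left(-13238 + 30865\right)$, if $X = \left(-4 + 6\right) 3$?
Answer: $138142799$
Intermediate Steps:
$X = 6$ ($X = 2 \cdot 3 = 6$)
$N{\left(I \right)} = 5460$ ($N{\left(I \right)} = \left(-62 - 3\right) \left(6 - 90\right) = \left(-65\right) \left(-84\right) = 5460$)
$\left(N{\left(-48 \right)} + 2377\right) \left(-13238 + 30865\right) = \left(5460 + 2377\right) \left(-13238 + 30865\right) = 7837 \cdot 17627 = 138142799$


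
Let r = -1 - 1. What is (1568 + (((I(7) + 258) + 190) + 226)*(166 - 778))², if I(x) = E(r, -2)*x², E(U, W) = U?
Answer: 123161691136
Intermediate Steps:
r = -2
I(x) = -2*x²
(1568 + (((I(7) + 258) + 190) + 226)*(166 - 778))² = (1568 + (((-2*7² + 258) + 190) + 226)*(166 - 778))² = (1568 + (((-2*49 + 258) + 190) + 226)*(-612))² = (1568 + (((-98 + 258) + 190) + 226)*(-612))² = (1568 + ((160 + 190) + 226)*(-612))² = (1568 + (350 + 226)*(-612))² = (1568 + 576*(-612))² = (1568 - 352512)² = (-350944)² = 123161691136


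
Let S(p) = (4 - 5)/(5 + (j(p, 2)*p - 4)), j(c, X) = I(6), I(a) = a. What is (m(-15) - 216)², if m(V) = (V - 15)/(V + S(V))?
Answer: 20373851169/444889 ≈ 45795.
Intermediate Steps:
j(c, X) = 6
S(p) = -1/(1 + 6*p) (S(p) = (4 - 5)/(5 + (6*p - 4)) = -1/(5 + (-4 + 6*p)) = -1/(1 + 6*p))
m(V) = (-15 + V)/(V - 1/(1 + 6*V)) (m(V) = (V - 15)/(V - 1/(1 + 6*V)) = (-15 + V)/(V - 1/(1 + 6*V)))
(m(-15) - 216)² = ((1 + 6*(-15))*(-15 - 15)/(-1 - 15*(1 + 6*(-15))) - 216)² = ((1 - 90)*(-30)/(-1 - 15*(1 - 90)) - 216)² = (-89*(-30)/(-1 - 15*(-89)) - 216)² = (-89*(-30)/(-1 + 1335) - 216)² = (-89*(-30)/1334 - 216)² = ((1/1334)*(-89)*(-30) - 216)² = (1335/667 - 216)² = (-142737/667)² = 20373851169/444889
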